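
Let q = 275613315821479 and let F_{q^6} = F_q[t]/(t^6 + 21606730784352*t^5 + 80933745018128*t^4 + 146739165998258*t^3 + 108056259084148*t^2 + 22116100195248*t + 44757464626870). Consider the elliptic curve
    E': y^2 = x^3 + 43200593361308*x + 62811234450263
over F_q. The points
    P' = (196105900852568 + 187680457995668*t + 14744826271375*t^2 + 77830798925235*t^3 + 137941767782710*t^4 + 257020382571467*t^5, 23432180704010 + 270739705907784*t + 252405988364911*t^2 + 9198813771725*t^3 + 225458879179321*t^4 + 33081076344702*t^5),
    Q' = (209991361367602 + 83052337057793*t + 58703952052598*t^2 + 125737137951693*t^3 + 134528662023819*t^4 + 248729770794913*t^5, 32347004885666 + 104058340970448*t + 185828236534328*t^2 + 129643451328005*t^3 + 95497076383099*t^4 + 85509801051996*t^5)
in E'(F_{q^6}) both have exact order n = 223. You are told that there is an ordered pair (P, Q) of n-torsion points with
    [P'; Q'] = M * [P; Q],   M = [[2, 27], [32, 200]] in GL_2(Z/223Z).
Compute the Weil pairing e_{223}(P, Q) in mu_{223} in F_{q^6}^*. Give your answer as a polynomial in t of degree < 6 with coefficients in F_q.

Alternating bilinearity on E[223] (values in mu_{223} in F_{275613315821479^6}) gives e(P',Q') = e(P,Q)^det(M).
det M = 2*200 - 27*32 = -464 = 205 (mod 223); 205^{-1} = 161 (mod 223).
n = 223 = (11011111)_2 (8 bits, wt 7); accumulate f_{223,P'}(Q'+S)/f_{223,P'}(S) along the 7-step ladder.
f_P(D_Q)/f_Q(D_P) = 157747239800234 + 36800073388766*t + 247924536696194*t^2 + 258416133296008*t^3 + 172099911385749*t^4 + 226146741512960*t^5.
e_{223}(P,Q) = (157747239800234 + 36800073388766*t + 247924536696194*t^2 + 258416133296008*t^3 + 172099911385749*t^4 + 226146741512960*t^5)^{161} = 105853157364522 + 1463287108107*t + 226924102180479*t^2 + 40261806347355*t^3 + 10040503923490*t^4 + 221143406673753*t^5.

105853157364522 + 1463287108107*t + 226924102180479*t^2 + 40261806347355*t^3 + 10040503923490*t^4 + 221143406673753*t^5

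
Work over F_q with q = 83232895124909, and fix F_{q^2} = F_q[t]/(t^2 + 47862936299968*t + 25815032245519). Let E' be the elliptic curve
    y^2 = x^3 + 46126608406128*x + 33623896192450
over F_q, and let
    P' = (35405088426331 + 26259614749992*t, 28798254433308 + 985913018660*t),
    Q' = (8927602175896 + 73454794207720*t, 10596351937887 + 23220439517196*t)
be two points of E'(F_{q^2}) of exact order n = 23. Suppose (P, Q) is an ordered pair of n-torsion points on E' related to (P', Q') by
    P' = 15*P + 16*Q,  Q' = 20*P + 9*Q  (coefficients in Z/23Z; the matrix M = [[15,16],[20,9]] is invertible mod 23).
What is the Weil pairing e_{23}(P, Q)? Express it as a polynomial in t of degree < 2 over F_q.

e_{23} is bilinear + alternating on E[23], so e_{23}(15*P + 16*Q, 20*P + 9*Q) = e_{23}(P,Q)^(15*9-16*20).
So e_{23}(P,Q) = e_{23}(P',Q')^{22}, since 22*22 = 1 mod 23.
n = 23 = (10111)_2 (5 bits, wt 4); accumulate f_{23,P'}(Q'+S)/f_{23,P'}(S) along the 4-step ladder.
f_P(D_Q)/f_Q(D_P) = 74797063563934 + 10807824761277*t.
Thus e_{23}(P,Q) = 67858548499115 + 72425070363632*t.

67858548499115 + 72425070363632*t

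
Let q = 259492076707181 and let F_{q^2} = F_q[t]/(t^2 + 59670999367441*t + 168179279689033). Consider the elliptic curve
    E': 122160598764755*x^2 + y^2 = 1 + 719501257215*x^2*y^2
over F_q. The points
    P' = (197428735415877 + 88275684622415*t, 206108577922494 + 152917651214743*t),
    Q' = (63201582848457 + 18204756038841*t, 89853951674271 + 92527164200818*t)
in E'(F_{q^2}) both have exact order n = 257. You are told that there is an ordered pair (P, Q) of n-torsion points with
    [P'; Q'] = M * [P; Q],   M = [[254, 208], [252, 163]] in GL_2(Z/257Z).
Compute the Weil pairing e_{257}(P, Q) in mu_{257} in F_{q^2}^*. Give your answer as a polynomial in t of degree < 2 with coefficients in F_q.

e_{257} is bilinear + alternating on E[257], so e_{257}(254*P + 208*Q, 252*P + 163*Q) = e_{257}(P,Q)^(254*163-208*252).
det M = 254*163 - 208*252 = -11014 = 37 (mod 257); 37^{-1} = 132 (mod 257).
Edwards a_E,d_E -> Montgomery A=23579831287918,B=247030779660634 -> Weierstrass 244210408277526,191279957938352 via alpha=106977375572722,beta=30360274376885.
Run Miller on y^2=x^3+244210408277526*x+191279957938352 over F_{259492076707181}: ladder 100000001 (9 bits); e = f_P(D_Q)/f_Q(D_P).
The quotient is 180748892470322 + 211878249547121*t.
e_{257}(P,Q) = (180748892470322 + 211878249547121*t)^{132} = 142527829223258 + 229499727992501*t.

142527829223258 + 229499727992501*t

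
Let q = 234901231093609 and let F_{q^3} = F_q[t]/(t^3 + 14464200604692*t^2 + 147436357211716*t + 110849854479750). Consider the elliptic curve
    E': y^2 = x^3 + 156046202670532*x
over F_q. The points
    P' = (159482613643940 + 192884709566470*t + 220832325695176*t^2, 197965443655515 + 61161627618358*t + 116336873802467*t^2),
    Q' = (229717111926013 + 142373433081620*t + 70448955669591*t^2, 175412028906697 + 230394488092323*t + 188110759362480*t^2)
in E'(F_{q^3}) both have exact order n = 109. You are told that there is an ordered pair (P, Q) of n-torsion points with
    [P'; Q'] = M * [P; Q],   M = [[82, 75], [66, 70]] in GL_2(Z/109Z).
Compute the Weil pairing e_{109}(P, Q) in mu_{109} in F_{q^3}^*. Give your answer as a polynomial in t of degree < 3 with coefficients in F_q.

The 109-Weil pairing on E[109] over F_{234901231093609} is alternating-bilinear: e_{109}(P',Q') = e_{109}(P,Q)^det(M).
det M = 82*70 - 75*66 = 790 = 27 (mod 109); 27^{-1} = 105 (mod 109).
n = 109 = (1101101)_2 (7 bits, wt 5); accumulate f_{109,P'}(Q'+S)/f_{109,P'}(S) along the 6-step ladder.
Miller gives e_{109}(P',Q') = 187300034641833 + 168321088822162*t + 109454996431276*t^2 in F_{234901231093609^3}.
Hence e(P,Q) = 90851200602870 + 187366949843126*t + 181604111049*t^2 in F_{234901231093609^3}^*.

90851200602870 + 187366949843126*t + 181604111049*t^2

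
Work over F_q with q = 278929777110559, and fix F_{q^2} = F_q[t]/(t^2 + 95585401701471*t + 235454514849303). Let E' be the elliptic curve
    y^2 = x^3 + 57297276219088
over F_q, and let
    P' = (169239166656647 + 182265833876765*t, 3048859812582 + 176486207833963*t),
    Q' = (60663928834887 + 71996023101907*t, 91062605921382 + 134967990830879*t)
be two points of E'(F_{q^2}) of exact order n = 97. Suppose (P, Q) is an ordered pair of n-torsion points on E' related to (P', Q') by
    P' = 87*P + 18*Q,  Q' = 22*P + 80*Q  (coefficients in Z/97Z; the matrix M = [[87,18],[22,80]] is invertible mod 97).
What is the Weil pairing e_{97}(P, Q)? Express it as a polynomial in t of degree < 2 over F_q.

166649401456069 + 114033393081903*t

Alternating bilinearity on E[97] (values in mu_{97} in F_{278929777110559^2}) gives e(P',Q') = e(P,Q)^det(M).
87*80 - 18*22 = 6564; reduced mod 97: det = 65, inverse 3.
Build f_{97,P'} and f_{97,Q'} via the 7-bit ladder of 97=1100001_2; evaluate at shifted divisors; quotient in F_{278929777110559^2}.
Miller gives e_{97}(P',Q') = 132519856060865 + 251871893708313*t in F_{278929777110559^2}.
Hence e(P,Q) = 166649401456069 + 114033393081903*t in F_{278929777110559^2}^*.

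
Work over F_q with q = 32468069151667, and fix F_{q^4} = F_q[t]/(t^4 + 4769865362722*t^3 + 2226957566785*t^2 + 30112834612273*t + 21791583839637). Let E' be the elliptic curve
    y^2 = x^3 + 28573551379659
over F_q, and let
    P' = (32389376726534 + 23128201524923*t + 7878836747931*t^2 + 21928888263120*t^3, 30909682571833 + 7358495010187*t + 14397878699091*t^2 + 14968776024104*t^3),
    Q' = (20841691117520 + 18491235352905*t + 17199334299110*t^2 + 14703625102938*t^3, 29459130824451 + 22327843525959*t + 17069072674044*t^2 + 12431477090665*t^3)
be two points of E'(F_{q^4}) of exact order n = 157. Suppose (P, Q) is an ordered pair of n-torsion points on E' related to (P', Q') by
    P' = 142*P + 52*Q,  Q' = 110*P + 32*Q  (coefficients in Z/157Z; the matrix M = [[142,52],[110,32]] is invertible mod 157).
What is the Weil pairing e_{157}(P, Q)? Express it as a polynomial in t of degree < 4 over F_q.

563244995155 + 13132418505189*t + 22291717582084*t^2 + 11294327037021*t^3

The 157-Weil pairing on E[157] over F_{32468069151667} is alternating-bilinear: e_{157}(P',Q') = e_{157}(P,Q)^det(M).
det(M) mod 157 = 80; its inverse in (Z/157)^* is 53 (check: 80*53 mod 157 = 1).
8-bit Miller (10011101) on E'/F_{32468069151667} with a'=0, b'=28573551379659: accumulate tangent/chord ratios at Q'+S and P'+S'.
So e_{157}(P',Q') = 29428053075286 + 3212893411322*t + 15555839450401*t^2 + 23886639089261*t^3.
Raise to 53: e(P,Q) = 563244995155 + 13132418505189*t + 22291717582084*t^2 + 11294327037021*t^3 in mu_{157}.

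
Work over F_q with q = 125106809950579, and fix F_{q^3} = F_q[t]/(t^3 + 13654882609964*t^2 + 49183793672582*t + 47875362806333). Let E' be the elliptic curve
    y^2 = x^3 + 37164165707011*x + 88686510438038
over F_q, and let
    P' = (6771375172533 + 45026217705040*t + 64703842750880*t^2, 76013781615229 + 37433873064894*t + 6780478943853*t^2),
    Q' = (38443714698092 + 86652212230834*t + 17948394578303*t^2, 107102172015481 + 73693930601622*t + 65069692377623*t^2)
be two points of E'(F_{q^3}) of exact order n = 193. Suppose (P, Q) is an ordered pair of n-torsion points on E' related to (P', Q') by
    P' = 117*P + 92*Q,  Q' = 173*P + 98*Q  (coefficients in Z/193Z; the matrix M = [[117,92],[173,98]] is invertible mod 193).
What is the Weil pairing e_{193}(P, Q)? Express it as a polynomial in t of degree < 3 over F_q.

118595733871303 + 72170073359796*t + 26866491982316*t^2

e_{193} is bilinear + alternating on E[193], so e_{193}(117*P + 92*Q, 173*P + 98*Q) = e_{193}(P,Q)^(117*98-92*173).
det(M) mod 193 = 182; its inverse in (Z/193)^* is 35 (check: 182*35 mod 193 = 1).
Run Miller on y^2=x^3+37164165707011*x+88686510438038 over F_{125106809950579}: ladder 11000001 (8 bits); e = f_P(D_Q)/f_Q(D_P).
Result: e(P',Q') = 54052633386249 + 78154025892161*t + 77651846100927*t^2.
Hence e(P,Q) = 118595733871303 + 72170073359796*t + 26866491982316*t^2 in F_{125106809950579^3}^*.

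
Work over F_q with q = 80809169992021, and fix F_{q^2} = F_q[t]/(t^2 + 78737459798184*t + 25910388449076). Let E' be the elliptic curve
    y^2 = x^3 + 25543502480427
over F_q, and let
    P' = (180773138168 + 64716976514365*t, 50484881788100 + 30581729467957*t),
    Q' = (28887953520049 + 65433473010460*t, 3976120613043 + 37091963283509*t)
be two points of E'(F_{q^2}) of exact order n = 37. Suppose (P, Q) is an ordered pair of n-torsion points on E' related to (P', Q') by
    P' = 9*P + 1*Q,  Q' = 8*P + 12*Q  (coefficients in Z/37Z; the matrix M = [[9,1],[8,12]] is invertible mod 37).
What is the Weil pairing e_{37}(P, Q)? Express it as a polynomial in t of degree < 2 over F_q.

Since e_{37}(P,P)=e_{37}(Q,Q)=1 and e_{37}(Q,P)=e_{37}(P,Q)^{-1}, expanding e_{37}(9*P + 1*Q,8*P + 12*Q) leaves e(P,Q)^det(M).
9*12 - 1*8 = 100; reduced mod 37: det = 26, inverse 10.
n = 37 = (100101)_2 (6 bits, wt 3); accumulate f_{37,P'}(Q'+S)/f_{37,P'}(S) along the 5-step ladder.
e_{37}(P',Q') = 3447694055105 + 4936789014926*t.
(3447694055105 + 4936789014926*t)^{10} mod (80809169992021,f) = 776169011661 + 60150675539954*t.

776169011661 + 60150675539954*t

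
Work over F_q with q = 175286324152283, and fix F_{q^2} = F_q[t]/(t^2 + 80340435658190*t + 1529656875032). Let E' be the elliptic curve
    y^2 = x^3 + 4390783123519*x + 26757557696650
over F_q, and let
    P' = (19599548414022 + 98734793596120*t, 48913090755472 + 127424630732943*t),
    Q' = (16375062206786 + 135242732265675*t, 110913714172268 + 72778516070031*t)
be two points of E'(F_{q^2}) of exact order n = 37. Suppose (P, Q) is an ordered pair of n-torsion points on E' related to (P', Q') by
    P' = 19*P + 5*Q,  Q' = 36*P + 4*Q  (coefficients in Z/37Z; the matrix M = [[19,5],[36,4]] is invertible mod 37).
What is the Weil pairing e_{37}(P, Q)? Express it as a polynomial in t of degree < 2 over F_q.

105774217887533 + 171733044108112*t

Under M = [[19,5],[36,4]] in GL_2(Z/37), e_{37}(P',Q') = e_{37}(P,Q)^(19*4-5*36 mod 37).
19*4 - 5*36 = -104; reduced mod 37: det = 7, inverse 16.
Double-and-add over 100101: 6-1 doublings, 3-1 additions; each step l_{T,T}/v_{2T} or l_{T,P'}/v at Q'+S for random S.
So e_{37}(P',Q') = 76646821372969 + 41033245072913*t.
Hence e(P,Q) = 105774217887533 + 171733044108112*t in F_{175286324152283^2}^*.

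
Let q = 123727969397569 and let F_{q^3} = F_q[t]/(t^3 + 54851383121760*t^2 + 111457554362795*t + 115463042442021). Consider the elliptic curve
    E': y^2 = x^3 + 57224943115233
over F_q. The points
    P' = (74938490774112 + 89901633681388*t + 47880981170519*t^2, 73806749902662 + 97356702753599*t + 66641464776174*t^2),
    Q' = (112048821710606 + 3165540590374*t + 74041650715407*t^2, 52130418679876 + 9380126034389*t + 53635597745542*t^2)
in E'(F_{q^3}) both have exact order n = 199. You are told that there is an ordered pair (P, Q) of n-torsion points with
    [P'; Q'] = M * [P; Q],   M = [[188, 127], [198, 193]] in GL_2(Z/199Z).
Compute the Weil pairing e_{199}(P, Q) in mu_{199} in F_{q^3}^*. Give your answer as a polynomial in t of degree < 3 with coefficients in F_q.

25493078707719 + 108164002037854*t + 99988277600474*t^2

Alternating bilinearity on E[199] (values in mu_{199} in F_{123727969397569^3}) gives e(P',Q') = e(P,Q)^det(M).
Hence e(P,Q) = e(P',Q')^{33} where 33 = 193^{-1} mod 199.
8-bit Miller (11000111) on E'/F_{123727969397569} with a'=0, b'=57224943115233: accumulate tangent/chord ratios at Q'+S and P'+S'.
e_{199}(P',Q') = 60510510893622 + 107889971761370*t + 114134601799810*t^2.
Finally e_{199}(P,Q) = 25493078707719 + 108164002037854*t + 99988277600474*t^2.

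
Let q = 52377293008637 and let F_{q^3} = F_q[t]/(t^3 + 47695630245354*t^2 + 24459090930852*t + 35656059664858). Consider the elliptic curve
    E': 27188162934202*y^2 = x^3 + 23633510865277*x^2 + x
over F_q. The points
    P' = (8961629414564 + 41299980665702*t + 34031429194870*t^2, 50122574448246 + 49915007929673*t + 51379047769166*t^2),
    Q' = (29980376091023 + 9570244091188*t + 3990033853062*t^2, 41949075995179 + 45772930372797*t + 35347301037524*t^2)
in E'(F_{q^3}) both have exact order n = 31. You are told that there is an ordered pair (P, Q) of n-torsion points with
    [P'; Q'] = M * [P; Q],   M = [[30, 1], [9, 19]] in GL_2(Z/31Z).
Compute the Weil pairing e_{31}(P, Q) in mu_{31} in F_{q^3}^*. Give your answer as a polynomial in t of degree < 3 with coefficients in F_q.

The 31-Weil pairing on E[31] over F_{52377293008637} is alternating-bilinear: e_{31}(P',Q') = e_{31}(P,Q)^det(M).
30*19 - 1*9 = 561; reduced mod 31: det = 3, inverse 21.
Undo Montgomery via alpha=5427608986536, beta=16527144952018: (a',b')=(39144939786388,36318349601397) over F_{52377293008637}.
Miller loop for e_{31} over F_{52377293008637^3}: bits of 31 = 11111; 4 double steps + 4 add steps, l/v at each.
Miller gives e_{31}(P',Q') = 11414546358606 + 18041554557582*t + 8323346079427*t^2 in F_{52377293008637^3}.
Raise to 21: e(P,Q) = 25995680228744 + 17149860013808*t + 51276407267547*t^2 in mu_{31}.

25995680228744 + 17149860013808*t + 51276407267547*t^2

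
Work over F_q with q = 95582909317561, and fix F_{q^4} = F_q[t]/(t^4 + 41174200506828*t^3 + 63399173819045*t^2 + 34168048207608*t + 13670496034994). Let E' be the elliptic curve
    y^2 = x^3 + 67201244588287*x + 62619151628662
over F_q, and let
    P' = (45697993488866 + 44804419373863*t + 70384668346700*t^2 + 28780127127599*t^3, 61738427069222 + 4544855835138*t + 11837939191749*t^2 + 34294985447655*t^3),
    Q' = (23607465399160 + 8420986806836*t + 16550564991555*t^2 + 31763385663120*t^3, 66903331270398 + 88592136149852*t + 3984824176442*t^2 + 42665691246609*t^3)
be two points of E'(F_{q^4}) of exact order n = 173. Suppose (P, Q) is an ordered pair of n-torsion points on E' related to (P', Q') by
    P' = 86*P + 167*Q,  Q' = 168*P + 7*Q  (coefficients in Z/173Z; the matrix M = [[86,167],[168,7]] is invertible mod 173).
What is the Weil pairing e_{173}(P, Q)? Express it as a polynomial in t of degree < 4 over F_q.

e_{173}(aP+bQ,cP+dQ) = e_{173}(P,Q)^(ad-bc); with (a,b,c,d)=(86,167,168,7) this gives the det-173 law.
So e_{173}(P,Q) = e_{173}(P',Q')^{111}, since 53*111 = 1 mod 173.
n = 173 = (10101101)_2 (8 bits, wt 5); accumulate f_{173,P'}(Q'+S)/f_{173,P'}(S) along the 7-step ladder.
So e_{173}(P',Q') = 69144231777697 + 49122832810896*t + 81292345457501*t^2 + 86841624270634*t^3.
e_{173}(P,Q) = (69144231777697 + 49122832810896*t + 81292345457501*t^2 + 86841624270634*t^3)^{111} = 51736063949064 + 23079996175794*t + 94486829033177*t^2 + 62795799509885*t^3.

51736063949064 + 23079996175794*t + 94486829033177*t^2 + 62795799509885*t^3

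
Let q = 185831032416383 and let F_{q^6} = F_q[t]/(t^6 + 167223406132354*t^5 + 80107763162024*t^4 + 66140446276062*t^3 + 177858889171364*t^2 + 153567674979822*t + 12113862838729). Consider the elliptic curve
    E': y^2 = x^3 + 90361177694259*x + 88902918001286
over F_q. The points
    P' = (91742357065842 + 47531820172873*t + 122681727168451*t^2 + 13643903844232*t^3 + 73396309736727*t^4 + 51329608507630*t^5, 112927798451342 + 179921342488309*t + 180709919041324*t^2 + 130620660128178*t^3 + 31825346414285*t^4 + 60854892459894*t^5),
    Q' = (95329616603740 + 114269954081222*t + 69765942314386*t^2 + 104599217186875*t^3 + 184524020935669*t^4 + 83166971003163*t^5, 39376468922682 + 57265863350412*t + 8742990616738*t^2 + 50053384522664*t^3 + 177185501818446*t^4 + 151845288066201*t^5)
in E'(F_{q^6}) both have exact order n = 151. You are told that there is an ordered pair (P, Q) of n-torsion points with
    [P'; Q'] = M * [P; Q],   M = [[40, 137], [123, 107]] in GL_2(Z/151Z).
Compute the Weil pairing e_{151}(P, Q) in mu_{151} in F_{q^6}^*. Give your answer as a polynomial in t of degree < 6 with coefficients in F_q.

The 151-Weil pairing on E[151] over F_{185831032416383} is alternating-bilinear: e_{151}(P',Q') = e_{151}(P,Q)^det(M).
40*107 - 137*123 = -12571; reduced mod 151: det = 113, inverse 147.
Run Miller on y^2=x^3+90361177694259*x+88902918001286 over F_{185831032416383}: ladder 10010111 (8 bits); e = f_P(D_Q)/f_Q(D_P).
f_P(D_Q)/f_Q(D_P) = 25624794469962 + 155012782865692*t + 181186532488999*t^2 + 162167292384028*t^3 + 23898767934221*t^4 + 169600813662370*t^5.
e_{151}(P,Q) = (25624794469962 + 155012782865692*t + 181186532488999*t^2 + 162167292384028*t^3 + 23898767934221*t^4 + 169600813662370*t^5)^{147} = 16576017695997 + 68546248570315*t + 28029580934763*t^2 + 114623650749969*t^3 + 114528712569841*t^4 + 93809579246951*t^5.

16576017695997 + 68546248570315*t + 28029580934763*t^2 + 114623650749969*t^3 + 114528712569841*t^4 + 93809579246951*t^5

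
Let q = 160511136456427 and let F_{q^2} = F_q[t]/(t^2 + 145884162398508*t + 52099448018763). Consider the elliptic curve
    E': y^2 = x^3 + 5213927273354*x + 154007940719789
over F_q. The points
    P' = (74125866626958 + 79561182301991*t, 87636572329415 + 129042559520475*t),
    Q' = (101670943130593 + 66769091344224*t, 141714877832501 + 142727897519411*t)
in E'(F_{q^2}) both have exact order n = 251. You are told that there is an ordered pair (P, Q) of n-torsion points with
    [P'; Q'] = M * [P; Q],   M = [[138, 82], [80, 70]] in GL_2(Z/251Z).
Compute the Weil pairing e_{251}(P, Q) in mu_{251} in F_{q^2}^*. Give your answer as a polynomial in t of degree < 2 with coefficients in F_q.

16885740379516 + 129882713479998*t

Under M = [[138,82],[80,70]] in GL_2(Z/251), e_{251}(P',Q') = e_{251}(P,Q)^(138*70-82*80 mod 251).
det M = 138*70 - 82*80 = 3100 = 88 (mod 251); 88^{-1} = 174 (mod 251).
Build f_{251,P'} and f_{251,Q'} via the 8-bit ladder of 251=11111011_2; evaluate at shifted divisors; quotient in F_{160511136456427^2}.
So e_{251}(P',Q') = 108697090746880 + 31619504009895*t.
Finally e_{251}(P,Q) = 16885740379516 + 129882713479998*t.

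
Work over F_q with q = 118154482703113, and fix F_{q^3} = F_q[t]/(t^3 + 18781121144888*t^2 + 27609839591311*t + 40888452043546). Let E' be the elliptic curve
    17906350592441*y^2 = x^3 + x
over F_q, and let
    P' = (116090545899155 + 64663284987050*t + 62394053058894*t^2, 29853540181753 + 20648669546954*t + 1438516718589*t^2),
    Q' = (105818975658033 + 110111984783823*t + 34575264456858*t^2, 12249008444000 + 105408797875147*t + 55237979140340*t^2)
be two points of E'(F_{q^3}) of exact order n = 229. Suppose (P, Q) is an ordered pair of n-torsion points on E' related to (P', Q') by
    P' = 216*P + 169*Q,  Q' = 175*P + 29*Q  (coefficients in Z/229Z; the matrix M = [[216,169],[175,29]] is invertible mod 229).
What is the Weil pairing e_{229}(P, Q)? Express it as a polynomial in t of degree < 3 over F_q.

e_{229} is bilinear + alternating on E[229], so e_{229}(216*P + 169*Q, 175*P + 29*Q) = e_{229}(P,Q)^(216*29-169*175).
216*29 - 169*175 = -23311; reduced mod 229: det = 47, inverse 39.
Set x_W=36502632938385*u, y_W=36502632938385*v; then E': y_W^2=x_W^3+35923478493384*x_W.
8-bit Miller (11100101) on E'/F_{118154482703113} with a'=35923478493384, b'=0: accumulate tangent/chord ratios at Q'+S and P'+S'.
e_{229}(P',Q') = 13966073708298 + 91012994492990*t + 45533302802182*t^2.
e_{229}(P,Q) = (13966073708298 + 91012994492990*t + 45533302802182*t^2)^{39} = 13540769776572 + 55230646311602*t + 43070889631208*t^2.

13540769776572 + 55230646311602*t + 43070889631208*t^2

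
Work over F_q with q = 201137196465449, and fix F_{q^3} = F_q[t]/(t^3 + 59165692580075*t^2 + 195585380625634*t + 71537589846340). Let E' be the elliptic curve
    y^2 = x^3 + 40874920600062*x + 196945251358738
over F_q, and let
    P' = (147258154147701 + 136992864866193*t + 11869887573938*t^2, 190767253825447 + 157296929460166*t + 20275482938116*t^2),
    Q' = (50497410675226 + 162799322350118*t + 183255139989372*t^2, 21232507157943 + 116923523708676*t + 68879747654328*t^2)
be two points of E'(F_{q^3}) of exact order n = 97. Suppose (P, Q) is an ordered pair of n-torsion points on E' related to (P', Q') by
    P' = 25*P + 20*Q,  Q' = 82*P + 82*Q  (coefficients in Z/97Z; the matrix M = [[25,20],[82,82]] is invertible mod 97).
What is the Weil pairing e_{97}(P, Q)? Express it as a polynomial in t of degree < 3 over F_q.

119741618511640 + 22028091020465*t + 144150557706970*t^2

The 97-Weil pairing on E[97] over F_{201137196465449} is alternating-bilinear: e_{97}(P',Q') = e_{97}(P,Q)^det(M).
det M = 25*82 - 20*82 = 410 = 22 (mod 97); 22^{-1} = 75 (mod 97).
n = 97 = (1100001)_2 (7 bits, wt 3); accumulate f_{97,P'}(Q'+S)/f_{97,P'}(S) along the 6-step ladder.
e_{97}(P',Q') = 78804435955115 + 1212063177945*t + 34691387547317*t^2.
(78804435955115 + 1212063177945*t + 34691387547317*t^2)^{75} mod (201137196465449,f) = 119741618511640 + 22028091020465*t + 144150557706970*t^2.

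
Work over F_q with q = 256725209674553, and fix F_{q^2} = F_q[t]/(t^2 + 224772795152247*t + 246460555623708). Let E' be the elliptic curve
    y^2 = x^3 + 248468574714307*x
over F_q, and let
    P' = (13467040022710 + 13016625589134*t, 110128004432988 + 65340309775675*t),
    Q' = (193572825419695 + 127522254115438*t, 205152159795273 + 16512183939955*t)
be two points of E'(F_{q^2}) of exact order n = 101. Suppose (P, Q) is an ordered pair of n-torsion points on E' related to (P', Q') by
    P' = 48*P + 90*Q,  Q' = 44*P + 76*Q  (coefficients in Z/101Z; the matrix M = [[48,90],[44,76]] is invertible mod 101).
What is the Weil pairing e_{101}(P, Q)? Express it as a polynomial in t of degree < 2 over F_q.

46762976238291 + 18470128979769*t

The 101-Weil pairing on E[101] over F_{256725209674553} is alternating-bilinear: e_{101}(P',Q') = e_{101}(P,Q)^det(M).
Inverting 92 mod 101: 56. Thus e_{101}(P,Q) = e(P',Q')^{56}.
Build f_{101,P'} and f_{101,Q'} via the 7-bit ladder of 101=1100101_2; evaluate at shifted divisors; quotient in F_{256725209674553^2}.
So e_{101}(P',Q') = 132094888922701 + 132965116573055*t.
e_{101}(P,Q) = (132094888922701 + 132965116573055*t)^{56} = 46762976238291 + 18470128979769*t.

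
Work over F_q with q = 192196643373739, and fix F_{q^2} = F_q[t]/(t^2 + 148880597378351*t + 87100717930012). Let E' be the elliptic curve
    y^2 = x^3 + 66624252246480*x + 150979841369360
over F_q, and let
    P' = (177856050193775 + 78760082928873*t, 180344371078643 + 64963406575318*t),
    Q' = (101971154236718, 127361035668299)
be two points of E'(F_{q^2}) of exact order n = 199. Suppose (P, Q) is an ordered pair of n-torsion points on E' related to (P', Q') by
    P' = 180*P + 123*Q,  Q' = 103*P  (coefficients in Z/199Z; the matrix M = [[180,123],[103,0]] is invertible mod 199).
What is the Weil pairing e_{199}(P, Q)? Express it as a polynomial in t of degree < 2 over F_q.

137374538416672 + 77435440090052*t

Since e_{199}(P,P)=e_{199}(Q,Q)=1 and e_{199}(Q,P)=e_{199}(P,Q)^{-1}, expanding e_{199}(180*P + 123*Q,103*P) leaves e(P,Q)^det(M).
det(M) mod 199 = 67; its inverse in (Z/199)^* is 101 (check: 67*101 mod 199 = 1).
Miller loop for e_{199} over F_{192196643373739^2}: bits of 199 = 11000111; 7 double steps + 4 add steps, l/v at each.
So e_{199}(P',Q') = 57977704784066 + 155094711348886*t.
e_{199}(P,Q) = (57977704784066 + 155094711348886*t)^{101} = 137374538416672 + 77435440090052*t.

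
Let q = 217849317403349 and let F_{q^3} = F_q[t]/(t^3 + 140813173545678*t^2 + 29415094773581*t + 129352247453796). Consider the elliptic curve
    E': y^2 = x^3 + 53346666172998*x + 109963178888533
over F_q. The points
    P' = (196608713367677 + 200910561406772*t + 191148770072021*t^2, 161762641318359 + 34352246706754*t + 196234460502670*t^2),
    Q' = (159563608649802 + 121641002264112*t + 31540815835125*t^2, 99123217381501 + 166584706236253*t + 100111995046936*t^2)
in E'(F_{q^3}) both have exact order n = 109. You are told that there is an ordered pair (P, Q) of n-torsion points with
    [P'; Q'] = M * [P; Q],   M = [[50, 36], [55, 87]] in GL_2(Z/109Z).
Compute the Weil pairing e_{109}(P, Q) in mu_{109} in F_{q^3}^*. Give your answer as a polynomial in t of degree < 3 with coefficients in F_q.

117949460117734 + 52285756744444*t + 71974523378863*t^2

e_{109}(aP+bQ,cP+dQ) = e_{109}(P,Q)^(ad-bc); with (a,b,c,d)=(50,36,55,87) this gives the det-109 law.
det M = 50*87 - 36*55 = 2370 = 81 (mod 109); 81^{-1} = 35 (mod 109).
Double-and-add over 1101101: 7-1 doublings, 5-1 additions; each step l_{T,T}/v_{2T} or l_{T,P'}/v at Q'+S for random S.
The quotient is 207332719352882 + 217633055765389*t + 20783764853361*t^2.
Raise to 35: e(P,Q) = 117949460117734 + 52285756744444*t + 71974523378863*t^2 in mu_{109}.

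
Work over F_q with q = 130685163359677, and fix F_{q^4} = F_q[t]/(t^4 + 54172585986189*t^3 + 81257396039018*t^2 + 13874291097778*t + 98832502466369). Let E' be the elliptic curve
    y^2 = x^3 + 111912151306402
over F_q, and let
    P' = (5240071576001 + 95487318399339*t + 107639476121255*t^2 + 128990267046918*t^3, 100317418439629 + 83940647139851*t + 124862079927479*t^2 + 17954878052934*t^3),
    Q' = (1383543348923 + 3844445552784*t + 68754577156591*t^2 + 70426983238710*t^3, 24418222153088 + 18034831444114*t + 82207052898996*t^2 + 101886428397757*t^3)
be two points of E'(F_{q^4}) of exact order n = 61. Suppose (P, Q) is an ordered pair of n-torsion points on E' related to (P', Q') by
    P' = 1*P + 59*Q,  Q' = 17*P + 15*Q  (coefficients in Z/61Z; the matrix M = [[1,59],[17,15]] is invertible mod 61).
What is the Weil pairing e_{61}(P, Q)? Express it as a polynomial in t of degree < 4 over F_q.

The 61-Weil pairing on E[61] over F_{130685163359677} is alternating-bilinear: e_{61}(P',Q') = e_{61}(P,Q)^det(M).
det(M) mod 61 = 49; its inverse in (Z/61)^* is 5 (check: 49*5 mod 61 = 1).
n = 61 = (111101)_2 (6 bits, wt 5); accumulate f_{61,P'}(Q'+S)/f_{61,P'}(S) along the 5-step ladder.
Result: e(P',Q') = 59232078806185 + 47324033679260*t + 46736065964916*t^2 + 28062851300001*t^3.
Finally e_{61}(P,Q) = 33636723437640 + 114881390020454*t + 102498657586612*t^2 + 52302281724242*t^3.

33636723437640 + 114881390020454*t + 102498657586612*t^2 + 52302281724242*t^3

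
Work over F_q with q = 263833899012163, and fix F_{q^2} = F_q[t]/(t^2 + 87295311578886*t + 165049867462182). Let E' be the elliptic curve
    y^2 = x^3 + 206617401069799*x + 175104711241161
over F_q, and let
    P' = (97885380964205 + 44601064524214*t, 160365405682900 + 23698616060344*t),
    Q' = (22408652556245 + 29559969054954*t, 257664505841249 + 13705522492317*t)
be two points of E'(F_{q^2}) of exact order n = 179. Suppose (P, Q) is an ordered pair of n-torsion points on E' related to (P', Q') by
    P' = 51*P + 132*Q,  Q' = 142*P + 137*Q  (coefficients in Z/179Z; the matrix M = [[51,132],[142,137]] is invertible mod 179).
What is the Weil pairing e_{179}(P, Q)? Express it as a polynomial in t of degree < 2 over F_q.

638352331922 + 227945700172837*t

e_{179}(aP+bQ,cP+dQ) = e_{179}(P,Q)^(ad-bc); with (a,b,c,d)=(51,132,142,137) this gives the det-179 law.
So e_{179}(P,Q) = e_{179}(P',Q')^{22}, since 57*22 = 1 mod 179.
Build f_{179,P'} and f_{179,Q'} via the 8-bit ladder of 179=10110011_2; evaluate at shifted divisors; quotient in F_{263833899012163^2}.
Result: e(P',Q') = 74959025622442 + 259956170557823*t.
Finally e_{179}(P,Q) = 638352331922 + 227945700172837*t.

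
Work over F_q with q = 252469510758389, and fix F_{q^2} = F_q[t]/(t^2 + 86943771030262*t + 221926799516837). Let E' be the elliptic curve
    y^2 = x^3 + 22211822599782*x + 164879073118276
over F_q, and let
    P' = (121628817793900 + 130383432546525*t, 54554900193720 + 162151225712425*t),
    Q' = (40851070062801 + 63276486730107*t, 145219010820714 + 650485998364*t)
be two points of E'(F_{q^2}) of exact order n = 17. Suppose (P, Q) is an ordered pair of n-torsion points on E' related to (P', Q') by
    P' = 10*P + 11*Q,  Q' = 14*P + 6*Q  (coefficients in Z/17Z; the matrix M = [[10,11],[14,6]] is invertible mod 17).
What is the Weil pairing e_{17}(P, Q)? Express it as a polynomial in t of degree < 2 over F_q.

The 17-Weil pairing on E[17] over F_{252469510758389} is alternating-bilinear: e_{17}(P',Q') = e_{17}(P,Q)^det(M).
det M = 10*6 - 11*14 = -94 = 8 (mod 17); 8^{-1} = 15 (mod 17).
Build f_{17,P'} and f_{17,Q'} via the 5-bit ladder of 17=10001_2; evaluate at shifted divisors; quotient in F_{252469510758389^2}.
Result: e(P',Q') = 247083728120248 + 142242781228637*t.
Finally e_{17}(P,Q) = 210691944728690 + 141712749981340*t.

210691944728690 + 141712749981340*t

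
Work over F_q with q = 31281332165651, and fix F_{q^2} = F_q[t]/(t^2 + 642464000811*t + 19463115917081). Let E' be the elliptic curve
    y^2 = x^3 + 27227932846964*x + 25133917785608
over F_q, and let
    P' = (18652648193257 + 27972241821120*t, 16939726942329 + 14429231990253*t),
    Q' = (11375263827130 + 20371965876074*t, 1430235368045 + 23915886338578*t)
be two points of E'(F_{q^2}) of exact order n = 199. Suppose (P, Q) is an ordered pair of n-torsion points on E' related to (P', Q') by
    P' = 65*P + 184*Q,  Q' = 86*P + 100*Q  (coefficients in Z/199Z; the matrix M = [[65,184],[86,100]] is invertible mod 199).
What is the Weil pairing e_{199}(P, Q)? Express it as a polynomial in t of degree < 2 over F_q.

Alternating bilinearity on E[199] (values in mu_{199} in F_{31281332165651^2}) gives e(P',Q') = e(P,Q)^det(M).
Inverting 29 mod 199: 151. Thus e_{199}(P,Q) = e(P',Q')^{151}.
n = 199 = (11000111)_2 (8 bits, wt 5); accumulate f_{199,P'}(Q'+S)/f_{199,P'}(S) along the 7-step ladder.
So e_{199}(P',Q') = 27693990733383 + 25711060301119*t.
e_{199}(P,Q) = (27693990733383 + 25711060301119*t)^{151} = 28168384554324 + 2738311809134*t.

28168384554324 + 2738311809134*t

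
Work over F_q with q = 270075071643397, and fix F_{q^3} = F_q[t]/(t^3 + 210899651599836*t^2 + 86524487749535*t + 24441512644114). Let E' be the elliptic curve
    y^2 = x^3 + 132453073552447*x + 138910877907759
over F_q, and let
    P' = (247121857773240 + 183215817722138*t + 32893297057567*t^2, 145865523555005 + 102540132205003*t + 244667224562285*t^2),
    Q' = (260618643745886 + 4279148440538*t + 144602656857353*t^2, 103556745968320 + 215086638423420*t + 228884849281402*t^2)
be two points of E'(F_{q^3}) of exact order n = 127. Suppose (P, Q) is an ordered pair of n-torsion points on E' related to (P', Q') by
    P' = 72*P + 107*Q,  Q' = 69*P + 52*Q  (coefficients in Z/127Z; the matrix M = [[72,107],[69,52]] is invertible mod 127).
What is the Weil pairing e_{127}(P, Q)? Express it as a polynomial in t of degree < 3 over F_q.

Since e_{127}(P,P)=e_{127}(Q,Q)=1 and e_{127}(Q,P)=e_{127}(P,Q)^{-1}, expanding e_{127}(72*P + 107*Q,69*P + 52*Q) leaves e(P,Q)^det(M).
det M = 72*52 - 107*69 = -3639 = 44 (mod 127); 44^{-1} = 26 (mod 127).
Double-and-add over 1111111: 7-1 doublings, 7-1 additions; each step l_{T,T}/v_{2T} or l_{T,P'}/v at Q'+S for random S.
e_{127}(P',Q') = 171797367289479 + 56043306943157*t + 73036578125335*t^2.
Finally e_{127}(P,Q) = 84149427423902 + 180550029199211*t + 219721761667862*t^2.

84149427423902 + 180550029199211*t + 219721761667862*t^2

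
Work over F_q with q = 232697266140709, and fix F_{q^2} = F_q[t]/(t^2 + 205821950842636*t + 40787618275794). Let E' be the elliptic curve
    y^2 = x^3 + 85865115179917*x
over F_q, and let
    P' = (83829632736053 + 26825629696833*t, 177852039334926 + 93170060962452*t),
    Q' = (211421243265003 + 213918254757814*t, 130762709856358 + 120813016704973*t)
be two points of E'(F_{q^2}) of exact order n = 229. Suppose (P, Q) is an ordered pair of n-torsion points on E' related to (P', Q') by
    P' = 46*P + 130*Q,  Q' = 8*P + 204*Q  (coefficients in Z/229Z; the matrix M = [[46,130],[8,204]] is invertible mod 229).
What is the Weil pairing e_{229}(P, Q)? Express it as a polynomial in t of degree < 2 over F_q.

135772002277260 + 152108216019926*t

The 229-Weil pairing on E[229] over F_{232697266140709} is alternating-bilinear: e_{229}(P',Q') = e_{229}(P,Q)^det(M).
Inverting 100 mod 229: 71. Thus e_{229}(P,Q) = e(P',Q')^{71}.
Run Miller on y^2=x^3+85865115179917*x over F_{232697266140709}: ladder 11100101 (8 bits); e = f_P(D_Q)/f_Q(D_P).
Miller gives e_{229}(P',Q') = 134592370485907 + 225574322439979*t in F_{232697266140709^2}.
Finally e_{229}(P,Q) = 135772002277260 + 152108216019926*t.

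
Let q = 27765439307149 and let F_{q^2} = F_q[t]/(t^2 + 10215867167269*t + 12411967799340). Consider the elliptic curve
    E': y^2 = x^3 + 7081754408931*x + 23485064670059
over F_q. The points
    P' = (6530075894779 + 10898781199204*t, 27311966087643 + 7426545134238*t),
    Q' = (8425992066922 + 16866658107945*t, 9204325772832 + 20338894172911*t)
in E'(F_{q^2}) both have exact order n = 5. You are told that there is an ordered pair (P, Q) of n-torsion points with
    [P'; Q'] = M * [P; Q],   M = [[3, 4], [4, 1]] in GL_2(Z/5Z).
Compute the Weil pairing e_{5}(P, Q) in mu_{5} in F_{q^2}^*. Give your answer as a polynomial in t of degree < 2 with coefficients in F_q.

3408048067720 + 6491291191943*t

e_{5} is bilinear + alternating on E[5], so e_{5}(3*P + 4*Q, 4*P + 1*Q) = e_{5}(P,Q)^(3*1-4*4).
Inverting 2 mod 5: 3. Thus e_{5}(P,Q) = e(P',Q')^{3}.
n = 5 = (101)_2 (3 bits, wt 2); accumulate f_{5,P'}(Q'+S)/f_{5,P'}(S) along the 2-step ladder.
Result: e(P',Q') = 18780839805974 + 14543228776843*t.
Thus e_{5}(P,Q) = 3408048067720 + 6491291191943*t.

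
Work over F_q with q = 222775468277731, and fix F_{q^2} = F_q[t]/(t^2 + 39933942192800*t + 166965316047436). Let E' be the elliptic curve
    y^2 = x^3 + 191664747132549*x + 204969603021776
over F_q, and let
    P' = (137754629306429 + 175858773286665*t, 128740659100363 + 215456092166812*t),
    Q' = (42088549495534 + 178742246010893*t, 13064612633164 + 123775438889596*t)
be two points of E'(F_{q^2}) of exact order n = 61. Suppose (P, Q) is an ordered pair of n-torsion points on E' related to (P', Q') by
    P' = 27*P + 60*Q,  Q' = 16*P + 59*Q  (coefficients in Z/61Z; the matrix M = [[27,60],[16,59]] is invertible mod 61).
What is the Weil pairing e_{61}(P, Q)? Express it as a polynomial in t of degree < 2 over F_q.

188265562515813 + 38428088770145*t

Alternating bilinearity on E[61] (values in mu_{61} in F_{222775468277731^2}) gives e(P',Q') = e(P,Q)^det(M).
So e_{61}(P,Q) = e_{61}(P',Q')^{8}, since 23*8 = 1 mod 61.
6-bit Miller (111101) on E'/F_{222775468277731} with a'=191664747132549, b'=204969603021776: accumulate tangent/chord ratios at Q'+S and P'+S'.
So e_{61}(P',Q') = 83275160749815 + 28961519897359*t.
Thus e_{61}(P,Q) = 188265562515813 + 38428088770145*t.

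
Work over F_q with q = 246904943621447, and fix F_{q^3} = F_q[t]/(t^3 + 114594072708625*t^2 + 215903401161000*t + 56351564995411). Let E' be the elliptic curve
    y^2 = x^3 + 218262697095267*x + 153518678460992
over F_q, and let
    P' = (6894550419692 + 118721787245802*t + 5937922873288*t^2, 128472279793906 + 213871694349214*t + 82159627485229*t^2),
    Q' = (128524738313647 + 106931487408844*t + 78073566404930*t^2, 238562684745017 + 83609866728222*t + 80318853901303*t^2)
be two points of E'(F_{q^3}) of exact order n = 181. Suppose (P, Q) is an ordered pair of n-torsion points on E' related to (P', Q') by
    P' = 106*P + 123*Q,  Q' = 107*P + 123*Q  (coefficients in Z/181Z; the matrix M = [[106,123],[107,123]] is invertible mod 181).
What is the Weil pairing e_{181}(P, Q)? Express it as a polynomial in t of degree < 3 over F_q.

The 181-Weil pairing on E[181] over F_{246904943621447} is alternating-bilinear: e_{181}(P',Q') = e_{181}(P,Q)^det(M).
106*123 - 123*107 = -123; reduced mod 181: det = 58, inverse 103.
8-bit Miller (10110101) on E'/F_{246904943621447} with a'=218262697095267, b'=153518678460992: accumulate tangent/chord ratios at Q'+S and P'+S'.
The quotient is 104936545170528 + 104029807224404*t + 49206867156797*t^2.
e_{181}(P,Q) = (104936545170528 + 104029807224404*t + 49206867156797*t^2)^{103} = 104688752123555 + 128282487226746*t + 110596637121180*t^2.

104688752123555 + 128282487226746*t + 110596637121180*t^2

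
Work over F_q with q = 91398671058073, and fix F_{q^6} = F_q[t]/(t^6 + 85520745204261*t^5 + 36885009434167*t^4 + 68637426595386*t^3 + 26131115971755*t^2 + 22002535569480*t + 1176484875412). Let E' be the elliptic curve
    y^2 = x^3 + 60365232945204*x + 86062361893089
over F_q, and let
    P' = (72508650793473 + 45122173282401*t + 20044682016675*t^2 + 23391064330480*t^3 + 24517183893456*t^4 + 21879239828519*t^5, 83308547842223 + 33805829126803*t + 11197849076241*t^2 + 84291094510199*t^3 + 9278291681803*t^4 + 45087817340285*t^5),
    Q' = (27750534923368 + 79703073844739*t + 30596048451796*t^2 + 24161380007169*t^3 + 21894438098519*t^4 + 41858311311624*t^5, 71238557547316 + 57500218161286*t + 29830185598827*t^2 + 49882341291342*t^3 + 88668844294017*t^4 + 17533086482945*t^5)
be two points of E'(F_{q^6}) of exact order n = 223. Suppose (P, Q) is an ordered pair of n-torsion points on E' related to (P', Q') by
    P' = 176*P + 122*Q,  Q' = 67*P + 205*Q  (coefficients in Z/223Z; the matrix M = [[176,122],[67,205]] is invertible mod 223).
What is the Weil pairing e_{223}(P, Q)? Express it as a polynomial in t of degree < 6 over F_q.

Alternating bilinearity on E[223] (values in mu_{223} in F_{91398671058073^6}) gives e(P',Q') = e(P,Q)^det(M).
176*205 - 122*67 = 27906; reduced mod 223: det = 31, inverse 36.
Build f_{223,P'} and f_{223,Q'} via the 8-bit ladder of 223=11011111_2; evaluate at shifted divisors; quotient in F_{91398671058073^6}.
e_{223}(P',Q') = 36871206597776 + 74596353261294*t + 67366422167882*t^2 + 20664100856111*t^3 + 58151738792690*t^4 + 4325216282084*t^5.
Hence e(P,Q) = 11142937969581 + 32887049543290*t + 90445117440819*t^2 + 50723108848379*t^3 + 46097812158220*t^4 + 24532092567912*t^5 in F_{91398671058073^6}^*.

11142937969581 + 32887049543290*t + 90445117440819*t^2 + 50723108848379*t^3 + 46097812158220*t^4 + 24532092567912*t^5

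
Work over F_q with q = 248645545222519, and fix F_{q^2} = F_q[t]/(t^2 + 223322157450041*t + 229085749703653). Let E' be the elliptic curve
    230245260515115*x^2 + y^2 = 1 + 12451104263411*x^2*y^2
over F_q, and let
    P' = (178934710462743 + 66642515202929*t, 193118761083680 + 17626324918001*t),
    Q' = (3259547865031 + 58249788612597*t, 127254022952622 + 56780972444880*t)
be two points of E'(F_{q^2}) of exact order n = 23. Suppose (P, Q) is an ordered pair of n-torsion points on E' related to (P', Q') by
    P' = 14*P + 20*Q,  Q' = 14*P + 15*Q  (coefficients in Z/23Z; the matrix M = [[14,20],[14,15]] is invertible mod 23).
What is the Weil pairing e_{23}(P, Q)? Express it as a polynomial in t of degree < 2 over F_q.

Alternating bilinearity on E[23] (values in mu_{23} in F_{248645545222519^2}) gives e(P',Q') = e(P,Q)^det(M).
det(M) mod 23 = 22; its inverse in (Z/23)^* is 22 (check: 22*22 mod 23 = 1).
Edwards->Montgomery: u=(1+y)/(1-y), v=u/x -> 54727640914813v^2=u^3+179582722926522u^2+u; then x_W=54448539062926u+206213090944767: y^2=x^3+241527500167745*x+153038965441848.
Miller loop for e_{23} over F_{248645545222519^2}: bits of 23 = 10111; 4 double steps + 3 add steps, l/v at each.
Result: e(P',Q') = 215344750147248 + 233200461479196*t.
Finally e_{23}(P,Q) = 226135620332690 + 15445083743323*t.

226135620332690 + 15445083743323*t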